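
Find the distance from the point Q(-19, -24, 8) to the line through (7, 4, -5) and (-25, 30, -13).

3√181

A direction vector is d = (-32, 26, -8).
AP = (-26, -28, 13); AP·d = 0, |AP|² = 1629, |d|² = 1764.
distance² = |AP|² − (AP·d)²/|d|² = 1629 − 0/1764 = 1629, so the distance is 3√181.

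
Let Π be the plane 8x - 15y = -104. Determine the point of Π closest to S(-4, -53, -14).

(-28, -8, -14)

The perpendicular from S has direction n = (8, -15, 0): r = (-4, -53, -14) + μ(8, -15, 0).
Substitute into the plane: n·(S + μn) = -104 gives 763 + 289μ = -104, so μ = -3.
Foot = (-4, -53, -14) + (-3)·(8, -15, 0) = (-28, -8, -14).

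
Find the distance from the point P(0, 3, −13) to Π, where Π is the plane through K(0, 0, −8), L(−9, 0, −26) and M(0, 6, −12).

KL = (−9, 0, −18) and KM = (0, 6, −4), so a normal is n = KL × KM = (108, −36, −54).
n = (108, −36, −54); n·P − 432 = 162; |n| = 126; distance = 162/126 = 9/7.

9/7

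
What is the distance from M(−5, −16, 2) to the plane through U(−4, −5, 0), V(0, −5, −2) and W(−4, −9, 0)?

UV = (4, 0, −2) and UW = (0, −4, 0), so a normal is n = UV × UW = (−8, 0, −16).
n = (−8, 0, −16); n·P − 32 = -24; |n| = 8√5; distance = 24/(8√5) = 3/√5.

3√5/5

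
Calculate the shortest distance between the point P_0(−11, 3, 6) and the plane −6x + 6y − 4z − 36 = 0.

12/√22

d = |(-6)·(-11) + 6·3 + (-4)·6 − 36| / √(36 + 36 + 16) = |24| / (2√22) = 12/√22.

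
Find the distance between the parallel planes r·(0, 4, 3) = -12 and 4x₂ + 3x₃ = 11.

23/5

With common normal n = (0, 4, 3) (|n| = 5), the distance is |(-12) − 11|/|n| = 23/5.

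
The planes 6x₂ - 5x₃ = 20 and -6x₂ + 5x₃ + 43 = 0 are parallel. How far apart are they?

Divide the second equation by -1 to match normals: 6x₂ - 5x₃ = 43.
With common normal n = (0, 6, -5) (|n| = √61), the distance is |20 − 43|/|n| = 23/√61.

23/√61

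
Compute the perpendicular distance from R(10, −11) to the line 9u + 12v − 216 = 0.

The normal to the line is n = (9, 12) with |n| = 15.
|n·R − 216| = |-42 − 216| = 258, so the distance is 258/15 = 86/5.

86/5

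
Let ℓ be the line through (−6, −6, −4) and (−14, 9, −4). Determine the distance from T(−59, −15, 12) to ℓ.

√2857

A direction vector is d = (−8, 15, 0).
AP = (−53, −9, 16), and AP × d = (−240, −128, −867).
|AP × d|² = 825673 and |d|² = 289, so the distance is √(825673/289) = √2857.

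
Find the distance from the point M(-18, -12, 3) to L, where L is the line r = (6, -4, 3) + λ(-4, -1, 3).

4√14

Direction vector d = (-4, -1, 3).
AP = (-24, -8, 0); AP·d = 104, |AP|² = 640, |d|² = 26.
distance² = |AP|² − (AP·d)²/|d|² = 640 − 10816/26 = 224, so the distance is 4√14.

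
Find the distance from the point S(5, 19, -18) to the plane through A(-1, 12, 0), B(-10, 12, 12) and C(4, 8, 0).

AB = (-9, 0, 12) and AC = (5, -4, 0), so a normal is n = AB × AC = (48, 60, 36).
d = |48·5 + 60·19 + 36·(-18) − 672| / √(2304 + 3600 + 1296) = |60| / (60√2) = 1/√2.

1/√2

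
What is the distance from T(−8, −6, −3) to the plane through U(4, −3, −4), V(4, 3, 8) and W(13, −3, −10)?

UV = (0, 6, 12) and UW = (9, 0, −6), so a normal is n = UV × UW = (−36, 108, −54).
Then n·(−8, −6, −3) − (−252) = 54.
|n| = √(1296 + 11664 + 2916) = 126, so the distance is |54|/126 = 3/7.

3/7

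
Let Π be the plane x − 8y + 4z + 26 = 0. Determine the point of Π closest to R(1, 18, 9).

n = (1, −8, 4), |n|² = 81, and n·R − (-26) = -81.
t = -81/81 = -1, so the foot is R − t·n = (1, 18, 9) − (-1)·(1, −8, 4) = (2, 10, 13).

(2, 10, 13)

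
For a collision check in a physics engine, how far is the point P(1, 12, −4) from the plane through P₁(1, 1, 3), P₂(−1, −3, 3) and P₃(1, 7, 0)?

P₁P₂ = (−2, −4, 0) and P₁P₃ = (0, 6, −3), so a normal is n = P₁P₂ × P₁P₃ = (12, −6, −12).
Then n·(1, 12, −4) − (−30) = 18.
|n| = √(144 + 36 + 144) = 18, so the distance is |18|/18 = 1.

1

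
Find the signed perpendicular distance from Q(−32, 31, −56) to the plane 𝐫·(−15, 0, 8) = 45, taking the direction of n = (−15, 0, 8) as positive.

n·Q − 45 = -13.
|n| = 17, so the signed distance is -13/17.

-13/17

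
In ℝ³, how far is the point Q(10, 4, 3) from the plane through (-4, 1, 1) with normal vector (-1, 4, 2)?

2/√21

The plane has equation n·(r − (-4, 1, 1)) = 0, i.e. n·r = 10.
Then n·(10, 4, 3) - 10 = 2.
|n| = √(1 + 16 + 4) = √21, so the distance is |2|/√21 = 2√21/21.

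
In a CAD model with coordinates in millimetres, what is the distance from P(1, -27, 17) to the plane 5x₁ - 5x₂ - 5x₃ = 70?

Normal vector n = (5, -5, -5), and n·(1, -27, 17) - 70 = -15.
|n| = √(25 + 25 + 25) = 5√3, so the distance is |-15|/(5√3) = √3.

√3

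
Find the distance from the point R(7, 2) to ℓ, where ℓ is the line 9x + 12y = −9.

The normal to the line is n = (9, 12) with |n| = 15.
|n·R − (-9)| = |87 − (-9)| = 96, so the distance is 96/15 = 32/5.

32/5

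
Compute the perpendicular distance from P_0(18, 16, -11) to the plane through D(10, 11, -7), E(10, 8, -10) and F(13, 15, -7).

DE = (0, -3, -3) and DF = (3, 4, 0), so a normal is n = DE × DF = (12, -9, 9).
n = (12, -9, 9); n·P − (-42) = 15; |n| = 3√34; distance = 15/(3√34) = 5/√34.

5/√34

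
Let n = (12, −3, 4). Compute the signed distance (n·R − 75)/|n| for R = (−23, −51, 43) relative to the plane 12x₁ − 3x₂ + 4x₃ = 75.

n·R − 75 = -26.
|n| = 13, so the signed distance is -26/13 = -2.

-2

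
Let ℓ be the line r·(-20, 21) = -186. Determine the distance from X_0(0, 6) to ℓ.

312/29

d = |(-20)·0 + 21·6 − (-186)| / √(400 + 441) = |312|/29 = 312/29.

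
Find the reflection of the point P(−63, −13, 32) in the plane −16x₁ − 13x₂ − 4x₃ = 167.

(1, 39, 48)

n = (−16, −13, −4), |n|² = 441, n·P − 167 = 882, so t = 882/441 = 2.
Foot F = P − 2·n = (−31, 13, 40); the reflection is 2F − P = (1, 39, 48).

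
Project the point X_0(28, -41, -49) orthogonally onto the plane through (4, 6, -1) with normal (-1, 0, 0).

(4, -41, -49)

n = (-1, 0, 0), |n|² = 1, and n·X_0 − (-4) = -24.
t = -24/1 = -24, so the foot is X_0 − t·n = (28, -41, -49) − (-24)·(-1, 0, 0) = (4, -41, -49).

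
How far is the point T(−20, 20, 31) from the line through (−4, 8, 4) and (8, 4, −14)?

2√10

A direction vector is d = (12, −4, −18).
AP = (−16, 12, 27), and AP × d = (−108, 36, −80).
|AP × d|² = 19360 and |d|² = 484, so the distance is √(19360/484) = √40 = 2√10.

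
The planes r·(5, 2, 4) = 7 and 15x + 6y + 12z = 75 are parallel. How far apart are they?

Divide the second equation by 3 to match normals: 5x + 2y + 4z = 25.
Both planes have normal n = (5, 2, 4), |n| = 3√5. Any point on the first plane is at distance |25 − 7|/|n| = 18/(3√5) = 6/√5 from the second.

6√5/5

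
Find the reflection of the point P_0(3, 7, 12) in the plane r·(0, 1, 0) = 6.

(3, 5, 12)

n = (0, 1, 0), |n|² = 1, n·P_0 − 6 = 1, so t = 1/1 = 1.
Foot F = P_0 − 1·n = (3, 6, 12); the reflection is 2F − P_0 = (3, 5, 12).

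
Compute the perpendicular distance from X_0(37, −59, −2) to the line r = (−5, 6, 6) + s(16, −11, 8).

Direction vector d = (16, −11, 8).
AP = (42, −65, −8), and AP × d = (−608, −464, 578).
|AP × d|² = 919044 and |d|² = 441, so the distance is √(919044/441) = √2084 = 2√521.

2√521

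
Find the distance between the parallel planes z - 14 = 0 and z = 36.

22

With common normal n = (0, 0, 1) (|n| = 1), the distance is |14 − 36|/|n| = 22/1 = 22.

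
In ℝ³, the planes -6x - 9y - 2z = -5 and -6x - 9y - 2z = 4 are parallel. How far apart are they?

Both planes have normal n = (-6, -9, -2), |n| = 11. Any point on the first plane is at distance |4 − (-5)|/|n| = 9/11 from the second.

9/11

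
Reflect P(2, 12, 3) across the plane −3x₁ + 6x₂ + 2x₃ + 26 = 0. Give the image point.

(14, -12, -5)

With n = (−3, 6, 2), the signed offset is (n·P − (-26))/|n|² = 98/49 = 2.
P' = P − 2t·n = (2, 12, 3) − 4·(−3, 6, 2) = (14, −12, −5).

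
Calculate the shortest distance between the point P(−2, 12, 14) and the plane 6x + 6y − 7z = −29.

n = (6, 6, −7); n·P − (-29) = -9; |n| = 11; distance = 9/11.

9/11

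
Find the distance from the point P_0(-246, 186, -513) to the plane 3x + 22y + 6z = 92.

8

Normal vector n = (3, 22, 6), and n·(-246, 186, -513) - 92 = 184.
|n| = √(9 + 484 + 36) = 23, so the distance is |184|/23 = 8.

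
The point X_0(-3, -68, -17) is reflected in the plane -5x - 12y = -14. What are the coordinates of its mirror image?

With n = (-5, -12, 0), the signed offset is (n·X_0 − (-14))/|n|² = 845/169 = 5.
X_0' = X_0 − 2t·n = (-3, -68, -17) − 10·(-5, -12, 0) = (47, 52, -17).

(47, 52, -17)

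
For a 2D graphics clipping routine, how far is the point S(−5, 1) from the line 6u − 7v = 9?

The normal to the line is n = (6, −7) with |n| = √85.
|n·S − 9| = |-37 − 9| = 46, so the distance is 46/√85 = 46√85/85.

46/√85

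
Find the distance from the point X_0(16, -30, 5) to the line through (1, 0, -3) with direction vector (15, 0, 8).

Direction vector d = (15, 0, 8).
AP = (15, -30, 8); AP·d = 289, |AP|² = 1189, |d|² = 289.
distance² = |AP|² − (AP·d)²/|d|² = 1189 − 83521/289 = 900, so the distance is 30.

30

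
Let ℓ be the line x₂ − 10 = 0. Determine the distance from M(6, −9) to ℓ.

19

d = |0·6 + 1·(-9) − 10| / √(0 + 1) = |-19|/1 = 19.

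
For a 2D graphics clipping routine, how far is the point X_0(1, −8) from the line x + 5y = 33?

The normal to the line is n = (1, 5) with |n| = √26.
|n·X_0 − 33| = |-39 − 33| = 72, so the distance is 72/√26 = 36√26/13.

72/√26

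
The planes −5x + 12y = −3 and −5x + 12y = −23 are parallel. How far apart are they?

20/13

With common normal n = (−5, 12, 0) (|n| = 13), the distance is |(-3) − (-23)|/|n| = 20/13.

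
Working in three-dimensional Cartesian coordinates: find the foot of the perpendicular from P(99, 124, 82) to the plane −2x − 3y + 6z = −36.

n = (−2, −3, 6), |n|² = 49, and n·P − (-36) = -42.
t = -42/49 = -6/7, so the foot is P − t·n = (99, 124, 82) − (-6/7)·(−2, −3, 6) = (681/7, 850/7, 610/7).

(681/7, 850/7, 610/7)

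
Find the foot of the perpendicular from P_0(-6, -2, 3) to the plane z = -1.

(-6, -2, -1)

The perpendicular from P_0 has direction n = (0, 0, 1): r = (-6, -2, 3) + μ(0, 0, 1).
Substitute into the plane: n·(P_0 + μn) = -1 gives 3 + 1μ = -1, so μ = -4.
Foot = (-6, -2, 3) + (-4)·(0, 0, 1) = (-6, -2, -1).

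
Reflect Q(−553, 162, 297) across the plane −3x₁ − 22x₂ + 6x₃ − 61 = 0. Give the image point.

(-12767/23, 3374/23, 6927/23)

n = (−3, −22, 6), |n|² = 529, n·Q − 61 = -184, so t = -184/529 = -8/23.
Foot F = Q − (-8/23)·n = (−12743/23, 3550/23, 6879/23); the reflection is 2F − Q = (−12767/23, 3374/23, 6927/23).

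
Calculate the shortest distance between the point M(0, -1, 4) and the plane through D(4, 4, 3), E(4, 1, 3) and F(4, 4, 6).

4

DE = (0, -3, 0) and DF = (0, 0, 3), so a normal is n = DE × DF = (-9, 0, 0).
Then n·(0, -1, 4) - (-36) = 36.
|n| = √(81 + 0 + 0) = 9, so the distance is |36|/9 = 4.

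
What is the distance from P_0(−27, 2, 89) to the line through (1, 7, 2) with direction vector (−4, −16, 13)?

Direction vector d = (−4, −16, 13).
AP = (−28, −5, 87), and AP × d = (1327, 16, 428).
|AP × d|² = 1944369 and |d|² = 441, so the distance is √(1944369/441) = √4409.

√4409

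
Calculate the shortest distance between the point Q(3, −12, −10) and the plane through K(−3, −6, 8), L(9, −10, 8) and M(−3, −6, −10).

6√10/5

KL = (12, −4, 0) and KM = (0, 0, −18), so a normal is n = KL × KM = (72, 216, 0).
n = (72, 216, 0); n·P − (-1512) = -864; |n| = 72√10; distance = 864/(72√10) = 12/√10.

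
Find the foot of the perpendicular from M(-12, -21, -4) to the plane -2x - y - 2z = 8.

n = (-2, -1, -2), |n|² = 9, and n·M − 8 = 45.
t = 45/9 = 5, so the foot is M − t·n = (-12, -21, -4) − 5·(-2, -1, -2) = (-2, -16, 6).

(-2, -16, 6)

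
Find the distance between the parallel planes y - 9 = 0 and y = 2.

Both planes have normal n = (0, 1, 0), |n| = 1. Any point on the first plane is at distance |2 − 9|/|n| = 7/1 = 7 from the second.

7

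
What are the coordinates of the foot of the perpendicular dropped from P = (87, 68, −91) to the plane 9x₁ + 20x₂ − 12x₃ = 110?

The perpendicular from P has direction n = (9, 20, −12): r = (87, 68, −91) + μ(9, 20, −12).
Substitute into the plane: n·(P + μn) = 110 gives 3235 + 625μ = 110, so μ = -5.
Foot = (87, 68, −91) + (-5)·(9, 20, −12) = (42, −32, −31).

(42, -32, -31)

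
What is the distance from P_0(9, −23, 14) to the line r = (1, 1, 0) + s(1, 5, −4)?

Direction vector d = (1, 5, −4).
AP = (8, −24, 14); AP·d = -168, |AP|² = 836, |d|² = 42.
distance² = |AP|² − (AP·d)²/|d|² = 836 − 28224/42 = 164, so the distance is 2√41.

2√41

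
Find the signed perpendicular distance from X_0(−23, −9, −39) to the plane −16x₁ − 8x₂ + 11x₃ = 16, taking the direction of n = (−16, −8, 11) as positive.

-5/21

n·X_0 − 16 = -5.
|n| = 21, so the signed distance is -5/21.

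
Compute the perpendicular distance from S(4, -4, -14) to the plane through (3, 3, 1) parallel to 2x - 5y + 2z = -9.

7√33/33

Parallel planes share the normal n = (2, -5, 2); since (3, 3, 1) lies on the plane, its equation is 2x - 5y + 2z = -7.
n = (2, -5, 2); n·P − (-7) = 7; |n| = √33; distance = 7/√33.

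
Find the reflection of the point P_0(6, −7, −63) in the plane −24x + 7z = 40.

(-42, -7, -49)

n = (−24, 0, 7), |n|² = 625, n·P_0 − 40 = -625, so t = -625/625 = -1.
Foot F = P_0 − (-1)·n = (−18, −7, −56); the reflection is 2F − P_0 = (−42, −7, −49).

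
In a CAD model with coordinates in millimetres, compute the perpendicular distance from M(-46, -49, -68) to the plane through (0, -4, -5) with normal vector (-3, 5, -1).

The plane has equation n·(r − (0, -4, -5)) = 0, i.e. n·r = -15.
d = |(-3)·(-46) + 5·(-49) + (-1)·(-68) − (-15)| / √(9 + 25 + 1) = |-24| / √35 = 24√35/35.

24/√35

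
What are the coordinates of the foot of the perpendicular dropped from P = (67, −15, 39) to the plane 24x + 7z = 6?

n = (24, 0, 7), |n|² = 625, and n·P − 6 = 1875.
t = 1875/625 = 3, so the foot is P − t·n = (67, −15, 39) − 3·(24, 0, 7) = (−5, −15, 18).

(-5, -15, 18)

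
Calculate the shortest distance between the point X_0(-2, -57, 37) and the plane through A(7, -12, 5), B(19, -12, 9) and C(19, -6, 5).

AB = (12, 0, 4) and AC = (12, 6, 0), so a normal is n = AB × AC = (-24, 48, 72).
Then n·(-2, -57, 37) - (-384) = 360.
|n| = √(576 + 2304 + 5184) = 24√14, so the distance is |360|/(24√14) = 15√14/14.

15/√14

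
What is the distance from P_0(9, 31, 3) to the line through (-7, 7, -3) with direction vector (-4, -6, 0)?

6

Direction vector d = (-4, -6, 0).
AP = (16, 24, 6); AP·d = -208, |AP|² = 868, |d|² = 52.
distance² = |AP|² − (AP·d)²/|d|² = 868 − 43264/52 = 36, so the distance is 6.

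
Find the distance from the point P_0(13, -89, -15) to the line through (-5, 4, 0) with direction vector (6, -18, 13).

Direction vector d = (6, -18, 13).
AP = (18, -93, -15); AP·d = 1587, |AP|² = 9198, |d|² = 529.
distance² = |AP|² − (AP·d)²/|d|² = 9198 − 2518569/529 = 4437, so the distance is 3√493.

3√493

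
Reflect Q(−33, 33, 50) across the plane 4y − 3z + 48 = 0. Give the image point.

(-33, 117/5, 286/5)

n = (0, 4, −3), |n|² = 25, n·Q − (-48) = 30, so t = 30/25 = 6/5.
Foot F = Q − (6/5)·n = (−33, 141/5, 268/5); the reflection is 2F − Q = (−33, 117/5, 286/5).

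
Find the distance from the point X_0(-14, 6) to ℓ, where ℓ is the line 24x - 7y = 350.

d = |24·(-14) + (-7)·6 − 350| / √(576 + 49) = |-728|/25 = 728/25.

728/25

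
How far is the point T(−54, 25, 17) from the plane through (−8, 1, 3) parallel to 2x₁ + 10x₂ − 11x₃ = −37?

Parallel planes share the normal n = (2, 10, −11); since (−8, 1, 3) lies on the plane, its equation is 2x₁ + 10x₂ − 11x₃ = -39.
d = |2·(-54) + 10·25 + (-11)·17 − (-39)| / √(4 + 100 + 121) = |-6| / 15 = 2/5.

2/5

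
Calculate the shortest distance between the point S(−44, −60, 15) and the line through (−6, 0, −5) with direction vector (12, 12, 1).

Direction vector d = (12, 12, 1).
AP = (−38, −60, 20); AP·d = -1156, |AP|² = 5444, |d|² = 289.
distance² = |AP|² − (AP·d)²/|d|² = 5444 − 1336336/289 = 820, so the distance is 2√205.

2√205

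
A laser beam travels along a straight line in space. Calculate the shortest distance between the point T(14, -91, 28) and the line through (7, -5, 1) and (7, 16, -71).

√5674

A direction vector is d = (0, 21, -72).
AP = (7, -86, 27); AP·d = -3750, |AP|² = 8174, |d|² = 5625.
distance² = |AP|² − (AP·d)²/|d|² = 8174 − 14062500/5625 = 5674, so the distance is √5674.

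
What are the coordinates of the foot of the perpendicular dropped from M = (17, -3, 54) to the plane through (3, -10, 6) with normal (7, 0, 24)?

The perpendicular from M has direction n = (7, 0, 24): r = (17, -3, 54) + μ(7, 0, 24).
Substitute into the plane: n·(M + μn) = 165 gives 1415 + 625μ = 165, so μ = -2.
Foot = (17, -3, 54) + (-2)·(7, 0, 24) = (3, -3, 6).

(3, -3, 6)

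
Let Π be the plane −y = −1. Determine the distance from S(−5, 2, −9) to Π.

1

n = (0, −1, 0); n·P − (-1) = -1; |n| = 1; distance = 1/1 = 1.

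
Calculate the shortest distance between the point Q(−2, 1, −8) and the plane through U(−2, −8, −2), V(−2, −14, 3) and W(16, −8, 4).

UV = (0, −6, 5) and UW = (18, 0, 6), so a normal is n = UV × UW = (−36, 90, 108).
Then n·(−2, 1, −8) − (−864) = 162.
|n| = √(1296 + 8100 + 11664) = 18√65, so the distance is |162|/(18√65) = 9/√65.

9√65/65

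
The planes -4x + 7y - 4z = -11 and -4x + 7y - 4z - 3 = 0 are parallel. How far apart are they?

14/9

Both planes have normal n = (-4, 7, -4), |n| = 9. Any point on the first plane is at distance |3 − (-11)|/|n| = 14/9 from the second.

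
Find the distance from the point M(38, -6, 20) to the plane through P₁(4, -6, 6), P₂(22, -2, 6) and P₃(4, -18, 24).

P₁P₂ = (18, 4, 0) and P₁P₃ = (0, -12, 18), so a normal is n = P₁P₂ × P₁P₃ = (72, -324, -216).
Then n·(38, -6, 20) - 936 = -576.
|n| = √(5184 + 104976 + 46656) = 396, so the distance is |-576|/396 = 16/11.

16/11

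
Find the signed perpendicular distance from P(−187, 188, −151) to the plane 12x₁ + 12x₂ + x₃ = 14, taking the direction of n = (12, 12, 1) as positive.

-9

n·P − 14 = -153.
|n| = 17, so the signed distance is -153/17 = -9.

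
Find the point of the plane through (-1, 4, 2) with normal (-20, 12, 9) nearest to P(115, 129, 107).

(119, 633/5, 526/5)

n = (-20, 12, 9), |n|² = 625, and n·P − 86 = 125.
t = 125/625 = 1/5, so the foot is P − t·n = (115, 129, 107) − (1/5)·(-20, 12, 9) = (119, 633/5, 526/5).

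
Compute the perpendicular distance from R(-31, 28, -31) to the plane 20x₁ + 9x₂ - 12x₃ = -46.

Normal vector n = (20, 9, -12), and n·(-31, 28, -31) - (-46) = 50.
|n| = √(400 + 81 + 144) = 25, so the distance is |50|/25 = 2.

2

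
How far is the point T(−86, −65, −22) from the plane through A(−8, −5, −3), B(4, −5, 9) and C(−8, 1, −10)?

6

AB = (12, 0, 12) and AC = (0, 6, −7), so a normal is n = AB × AC = (−72, 84, 72).
Then n·(−86, −65, −22) − (−60) = −792.
|n| = √(5184 + 7056 + 5184) = 132, so the distance is |-792|/132 = 6.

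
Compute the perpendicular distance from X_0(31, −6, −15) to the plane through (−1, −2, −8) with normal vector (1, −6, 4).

28/√53

The plane has equation n·(r − (−1, −2, −8)) = 0, i.e. n·r = -21.
d = |1·31 + (-6)·(-6) + 4·(-15) − (-21)| / √(1 + 36 + 16) = |28| / √53 = 28√53/53.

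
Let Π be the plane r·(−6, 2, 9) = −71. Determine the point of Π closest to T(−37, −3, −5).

The perpendicular from T has direction n = (−6, 2, 9): r = (−37, −3, −5) + μ(−6, 2, 9).
Substitute into the plane: n·(T + μn) = -71 gives 171 + 121μ = -71, so μ = -2.
Foot = (−37, −3, −5) + (-2)·(−6, 2, 9) = (−25, −7, −23).

(-25, -7, -23)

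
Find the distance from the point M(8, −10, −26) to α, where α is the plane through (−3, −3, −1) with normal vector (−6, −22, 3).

The plane has equation n·(r − (−3, −3, −1)) = 0, i.e. n·r = 81.
Then n·(8, −10, −26) − 81 = 13.
|n| = √(36 + 484 + 9) = 23, so the distance is |13|/23 = 13/23.

13/23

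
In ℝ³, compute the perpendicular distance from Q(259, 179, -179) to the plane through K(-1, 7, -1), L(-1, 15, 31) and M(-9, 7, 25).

4

KL = (0, 8, 32) and KM = (-8, 0, 26), so a normal is n = KL × KM = (208, -256, 64).
n = (208, -256, 64); n·P − (-2064) = -1344; |n| = 336; distance = 1344/336 = 4.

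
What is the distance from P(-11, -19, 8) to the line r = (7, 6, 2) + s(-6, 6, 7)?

√985

Direction vector d = (-6, 6, 7).
AP = (-18, -25, 6); AP·d = 0, |AP|² = 985, |d|² = 121.
distance² = |AP|² − (AP·d)²/|d|² = 985 − 0/121 = 985, so the distance is √985.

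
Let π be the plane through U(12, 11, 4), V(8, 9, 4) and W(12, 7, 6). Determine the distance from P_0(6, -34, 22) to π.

UV = (-4, -2, 0) and UW = (0, -4, 2), so a normal is n = UV × UW = (-4, 8, 16).
Then n·(6, -34, 22) - 104 = -48.
|n| = √(16 + 64 + 256) = 4√21, so the distance is |-48|/(4√21) = 12/√21.

12/√21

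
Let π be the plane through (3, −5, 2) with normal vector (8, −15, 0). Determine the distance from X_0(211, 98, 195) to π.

The plane has equation n·(r − (3, −5, 2)) = 0, i.e. n·r = 99.
Then n·(211, 98, 195) − 99 = 119.
|n| = √(64 + 225 + 0) = 17, so the distance is |119|/17 = 7.

7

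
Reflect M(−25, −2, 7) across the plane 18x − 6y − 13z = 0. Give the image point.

With n = (18, −6, −13), the signed offset is (n·M − 0)/|n|² = -529/529 = -1.
M' = M − 2t·n = (−25, −2, 7) − (-2)·(18, −6, −13) = (11, −14, −19).

(11, -14, -19)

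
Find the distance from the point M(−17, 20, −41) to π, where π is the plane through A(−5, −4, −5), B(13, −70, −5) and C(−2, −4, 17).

AB = (18, −66, 0) and AC = (3, 0, 22), so a normal is n = AB × AC = (−1452, −396, 198).
n = (−1452, −396, 198); n·P − 7854 = 792; |n| = 1518; distance = 792/1518 = 12/23.

12/23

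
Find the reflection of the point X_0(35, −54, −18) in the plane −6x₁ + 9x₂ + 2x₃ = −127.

With n = (−6, 9, 2), the signed offset is (n·X_0 − (-127))/|n|² = -605/121 = -5.
X_0' = X_0 − 2t·n = (35, −54, −18) − (-10)·(−6, 9, 2) = (−25, 36, 2).

(-25, 36, 2)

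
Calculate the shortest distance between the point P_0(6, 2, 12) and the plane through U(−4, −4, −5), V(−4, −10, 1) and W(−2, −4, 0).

4√33/33

UV = (0, −6, 6) and UW = (2, 0, 5), so a normal is n = UV × UW = (−30, 12, 12).
Then n·(6, 2, 12) − 12 = −24.
|n| = √(900 + 144 + 144) = 6√33, so the distance is |-24|/(6√33) = 4√33/33.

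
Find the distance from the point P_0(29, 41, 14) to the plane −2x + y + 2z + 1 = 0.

4

Normal vector n = (−2, 1, 2), and n·(29, 41, 14) − (−1) = 12.
|n| = √(4 + 1 + 4) = 3, so the distance is |12|/3 = 4.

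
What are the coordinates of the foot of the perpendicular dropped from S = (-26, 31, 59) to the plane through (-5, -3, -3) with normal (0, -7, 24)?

The perpendicular from S has direction n = (0, -7, 24): r = (-26, 31, 59) + λ(0, -7, 24).
Substitute into the plane: n·(S + λn) = -51 gives 1199 + 625λ = -51, so λ = -2.
Foot = (-26, 31, 59) + (-2)·(0, -7, 24) = (-26, 45, 11).

(-26, 45, 11)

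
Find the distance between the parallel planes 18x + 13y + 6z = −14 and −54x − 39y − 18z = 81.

13/23

Divide the second equation by -3 to match normals: 18x + 13y + 6z = -27.
Both planes have normal n = (18, 13, 6), |n| = 23. Any point on the first plane is at distance |(-27) − (-14)|/|n| = 13/23 from the second.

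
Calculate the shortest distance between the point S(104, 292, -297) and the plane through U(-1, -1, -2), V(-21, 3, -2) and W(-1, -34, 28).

7

UV = (-20, 4, 0) and UW = (0, -33, 30), so a normal is n = UV × UW = (120, 600, 660).
d = |120·104 + 600·292 + 660·(-297) − (-2040)| / √(14400 + 360000 + 435600) = |-6300| / 900 = 7.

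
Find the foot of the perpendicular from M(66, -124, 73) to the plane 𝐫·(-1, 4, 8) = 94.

n = (-1, 4, 8), |n|² = 81, and n·M − 94 = -72.
t = -72/81 = -8/9, so the foot is M − t·n = (66, -124, 73) − (-8/9)·(-1, 4, 8) = (586/9, -1084/9, 721/9).

(586/9, -1084/9, 721/9)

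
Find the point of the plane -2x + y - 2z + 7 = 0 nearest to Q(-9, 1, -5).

(-1, -3, 3)

n = (-2, 1, -2), |n|² = 9, and n·Q − (-7) = 36.
t = 36/9 = 4, so the foot is Q − t·n = (-9, 1, -5) − 4·(-2, 1, -2) = (-1, -3, 3).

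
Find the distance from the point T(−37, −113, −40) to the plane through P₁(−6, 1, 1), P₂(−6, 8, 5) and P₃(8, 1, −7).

P₁P₂ = (0, 7, 4) and P₁P₃ = (14, 0, −8), so a normal is n = P₁P₂ × P₁P₃ = (−56, 56, −98).
Then n·(−37, −113, −40) − 294 = −630.
|n| = √(3136 + 3136 + 9604) = 126, so the distance is |-630|/126 = 5.

5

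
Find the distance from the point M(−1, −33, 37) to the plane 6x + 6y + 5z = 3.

Normal vector n = (6, 6, 5), and n·(−1, −33, 37) − 3 = −22.
|n| = √(36 + 36 + 25) = √97, so the distance is |-22|/√97 = 22√97/97.

22√97/97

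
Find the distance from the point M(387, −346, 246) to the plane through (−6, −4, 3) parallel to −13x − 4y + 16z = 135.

Parallel planes share the normal n = (−13, −4, 16); since (−6, −4, 3) lies on the plane, its equation is −13x − 4y + 16z = 142.
d = |(-13)·387 + (-4)·(-346) + 16·246 − 142| / √(169 + 16 + 256) = |147| / 21 = 7.

7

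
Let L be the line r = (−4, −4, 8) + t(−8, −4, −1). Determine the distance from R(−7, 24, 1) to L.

Direction vector d = (−8, −4, −1).
AP = (−3, 28, −7); AP·d = -81, |AP|² = 842, |d|² = 81.
distance² = |AP|² − (AP·d)²/|d|² = 842 − 6561/81 = 761, so the distance is √761.

√761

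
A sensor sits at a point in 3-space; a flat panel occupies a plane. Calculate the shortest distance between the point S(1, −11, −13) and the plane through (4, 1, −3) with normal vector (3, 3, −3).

The plane has equation n·(r − (4, 1, −3)) = 0, i.e. n·r = 24.
n = (3, 3, −3); n·P − 24 = -15; |n| = 3√3; distance = 15/(3√3) = 5√3/3.

5/√3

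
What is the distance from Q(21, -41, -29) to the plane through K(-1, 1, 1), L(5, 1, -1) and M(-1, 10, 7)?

16/√14

KL = (6, 0, -2) and KM = (0, 9, 6), so a normal is n = KL × KM = (18, -36, 54).
Then n·(21, -41, -29) - 0 = 288.
|n| = √(324 + 1296 + 2916) = 18√14, so the distance is |288|/(18√14) = 16/√14.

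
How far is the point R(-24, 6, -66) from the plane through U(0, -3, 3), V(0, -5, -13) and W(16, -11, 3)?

UV = (0, -2, -16) and UW = (16, -8, 0), so a normal is n = UV × UW = (-128, -256, 32).
Then n·(-24, 6, -66) - 864 = -1440.
|n| = √(16384 + 65536 + 1024) = 288, so the distance is |-1440|/288 = 5.

5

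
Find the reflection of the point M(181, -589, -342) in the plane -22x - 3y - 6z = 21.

(3811/23, -13595/23, -7962/23)

With n = (-22, -3, -6), the signed offset is (n·M − 21)/|n|² = -184/529 = -8/23.
M' = M − 2t·n = (181, -589, -342) − (-16/23)·(-22, -3, -6) = (3811/23, -13595/23, -7962/23).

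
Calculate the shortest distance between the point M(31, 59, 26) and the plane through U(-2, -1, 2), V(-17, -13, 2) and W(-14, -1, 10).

UV = (-15, -12, 0) and UW = (-12, 0, 8), so a normal is n = UV × UW = (-96, 120, -144).
Then n·(31, 59, 26) - (-216) = 576.
|n| = √(9216 + 14400 + 20736) = 24√77, so the distance is |576|/(24√77) = 24√77/77.

24/√77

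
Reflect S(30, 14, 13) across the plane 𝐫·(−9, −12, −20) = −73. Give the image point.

(12, -10, -27)

With n = (−9, −12, −20), the signed offset is (n·S − (-73))/|n|² = -625/625 = -1.
S' = S − 2t·n = (30, 14, 13) − (-2)·(−9, −12, −20) = (12, −10, −27).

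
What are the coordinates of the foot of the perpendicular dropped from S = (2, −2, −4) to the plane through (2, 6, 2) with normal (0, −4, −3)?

n = (0, −4, −3), |n|² = 25, and n·S − (-30) = 50.
t = 50/25 = 2, so the foot is S − t·n = (2, −2, −4) − 2·(0, −4, −3) = (2, 6, 2).

(2, 6, 2)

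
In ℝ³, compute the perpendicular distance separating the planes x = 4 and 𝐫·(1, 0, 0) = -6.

10

With common normal n = (1, 0, 0) (|n| = 1), the distance is |4 − (-6)|/|n| = 10/1 = 10.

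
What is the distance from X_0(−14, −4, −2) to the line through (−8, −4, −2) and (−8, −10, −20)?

A direction vector is d = (0, −6, −18).
AP = (−6, 0, 0), and AP × d = (0, −108, 36).
|AP × d|² = 12960 and |d|² = 360, so the distance is √(12960/360) = √36 = 6.

6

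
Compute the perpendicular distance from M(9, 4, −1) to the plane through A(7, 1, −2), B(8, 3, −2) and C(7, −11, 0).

5/√41

AB = (1, 2, 0) and AC = (0, −12, 2), so a normal is n = AB × AC = (4, −2, −12).
Then n·(9, 4, −1) − 50 = −10.
|n| = √(16 + 4 + 144) = 2√41, so the distance is |-10|/(2√41) = 5/√41.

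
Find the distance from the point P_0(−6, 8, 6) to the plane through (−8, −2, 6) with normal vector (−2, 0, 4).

2/√5

The plane has equation n·(r − (−8, −2, 6)) = 0, i.e. n·r = 40.
n = (−2, 0, 4); n·P − 40 = -4; |n| = 2√5; distance = 4/(2√5) = 2/√5.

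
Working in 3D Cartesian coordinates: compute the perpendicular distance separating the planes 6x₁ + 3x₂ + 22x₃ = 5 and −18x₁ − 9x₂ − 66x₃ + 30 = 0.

Divide the second equation by -3 to match normals: 6x₁ + 3x₂ + 22x₃ = 10.
Both planes have normal n = (6, 3, 22), |n| = 23. Any point on the first plane is at distance |10 − 5|/|n| = 5/23 from the second.

5/23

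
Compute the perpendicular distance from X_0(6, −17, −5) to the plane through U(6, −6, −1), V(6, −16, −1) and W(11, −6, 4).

2√2

UV = (0, −10, 0) and UW = (5, 0, 5), so a normal is n = UV × UW = (−50, 0, 50).
Then n·(6, −17, −5) − (−350) = −200.
|n| = √(2500 + 0 + 2500) = 50√2, so the distance is |-200|/(50√2) = 2√2.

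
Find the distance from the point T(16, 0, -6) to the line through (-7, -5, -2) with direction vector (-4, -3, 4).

Direction vector d = (-4, -3, 4).
AP = (23, 5, -4), and AP × d = (8, -76, -49).
|AP × d|² = 8241 and |d|² = 41, so the distance is √(8241/41) = √201.

√201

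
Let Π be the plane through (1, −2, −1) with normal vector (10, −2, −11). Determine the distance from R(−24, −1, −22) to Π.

The plane has equation n·(r − (1, −2, −1)) = 0, i.e. n·r = 25.
Then n·(−24, −1, −22) − 25 = −21.
|n| = √(100 + 4 + 121) = 15, so the distance is |-21|/15 = 7/5.

7/5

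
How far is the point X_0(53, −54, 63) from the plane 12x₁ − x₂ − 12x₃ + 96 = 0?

Normal vector n = (12, −1, −12), and n·(53, −54, 63) − (−96) = 30.
|n| = √(144 + 1 + 144) = 17, so the distance is |30|/17 = 30/17.

30/17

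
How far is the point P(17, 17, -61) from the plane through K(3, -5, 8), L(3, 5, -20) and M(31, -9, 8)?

3/5

KL = (0, 10, -28) and KM = (28, -4, 0), so a normal is n = KL × KM = (-112, -784, -280).
n = (-112, -784, -280); n·P − 1344 = 504; |n| = 840; distance = 504/840 = 3/5.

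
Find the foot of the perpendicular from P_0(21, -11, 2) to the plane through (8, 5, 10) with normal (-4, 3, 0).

(5, 1, 2)

The perpendicular from P_0 has direction n = (-4, 3, 0): r = (21, -11, 2) + λ(-4, 3, 0).
Substitute into the plane: n·(P_0 + λn) = -17 gives -117 + 25λ = -17, so λ = 4.
Foot = (21, -11, 2) + 4·(-4, 3, 0) = (5, 1, 2).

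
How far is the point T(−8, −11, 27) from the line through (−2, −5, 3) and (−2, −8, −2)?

3√38

A direction vector is d = (0, −3, −5).
AP = (−6, −6, 24); AP·d = -102, |AP|² = 648, |d|² = 34.
distance² = |AP|² − (AP·d)²/|d|² = 648 − 10404/34 = 342, so the distance is 3√38.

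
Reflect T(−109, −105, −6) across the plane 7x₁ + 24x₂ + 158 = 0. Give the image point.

(-39, 135, -6)

n = (7, 24, 0), |n|² = 625, n·T − (-158) = -3125, so t = -3125/625 = -5.
Foot F = T − (-5)·n = (−74, 15, −6); the reflection is 2F − T = (−39, 135, −6).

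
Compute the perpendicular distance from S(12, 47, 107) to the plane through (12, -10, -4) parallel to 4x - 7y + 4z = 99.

5

Parallel planes share the normal n = (4, -7, 4); since (12, -10, -4) lies on the plane, its equation is 4x - 7y + 4z = 102.
d = |4·12 + (-7)·47 + 4·107 − 102| / √(16 + 49 + 16) = |45| / 9 = 5.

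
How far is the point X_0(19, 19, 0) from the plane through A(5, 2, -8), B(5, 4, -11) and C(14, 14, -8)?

11/√29

AB = (0, 2, -3) and AC = (9, 12, 0), so a normal is n = AB × AC = (36, -27, -18).
Then n·(19, 19, 0) - 270 = -99.
|n| = √(1296 + 729 + 324) = 9√29, so the distance is |-99|/(9√29) = 11√29/29.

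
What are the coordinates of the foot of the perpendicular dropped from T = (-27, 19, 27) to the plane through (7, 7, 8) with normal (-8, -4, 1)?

The perpendicular from T has direction n = (-8, -4, 1): r = (-27, 19, 27) + λ(-8, -4, 1).
Substitute into the plane: n·(T + λn) = -76 gives 167 + 81λ = -76, so λ = -3.
Foot = (-27, 19, 27) + (-3)·(-8, -4, 1) = (-3, 31, 24).

(-3, 31, 24)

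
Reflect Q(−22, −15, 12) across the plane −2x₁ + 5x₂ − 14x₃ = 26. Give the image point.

n = (−2, 5, −14), |n|² = 225, n·Q − 26 = -225, so t = -225/225 = -1.
Foot F = Q − (-1)·n = (−24, −10, −2); the reflection is 2F − Q = (−26, −5, −16).

(-26, -5, -16)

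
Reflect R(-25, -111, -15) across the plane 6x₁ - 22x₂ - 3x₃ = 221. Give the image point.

n = (6, -22, -3), |n|² = 529, n·R − 221 = 2116, so t = 2116/529 = 4.
Foot F = R − 4·n = (-49, -23, -3); the reflection is 2F − R = (-73, 65, 9).

(-73, 65, 9)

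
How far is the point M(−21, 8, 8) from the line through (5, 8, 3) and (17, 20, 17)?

2√145

A direction vector is d = (12, 12, 14).
AP = (−26, 0, 5), and AP × d = (−60, 424, −312).
|AP × d|² = 280720 and |d|² = 484, so the distance is √(280720/484) = √580 = 2√145.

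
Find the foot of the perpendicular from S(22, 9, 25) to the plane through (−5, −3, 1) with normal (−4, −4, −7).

(6, -7, -3)

The perpendicular from S has direction n = (−4, −4, −7): r = (22, 9, 25) + μ(−4, −4, −7).
Substitute into the plane: n·(S + μn) = 25 gives -299 + 81μ = 25, so μ = 4.
Foot = (22, 9, 25) + 4·(−4, −4, −7) = (6, −7, −3).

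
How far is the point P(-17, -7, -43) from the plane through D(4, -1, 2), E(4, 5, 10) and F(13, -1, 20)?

DE = (0, 6, 8) and DF = (9, 0, 18), so a normal is n = DE × DF = (108, 72, -54).
Then n·(-17, -7, -43) - 252 = -270.
|n| = √(11664 + 5184 + 2916) = 18√61, so the distance is |-270|/(18√61) = 15/√61.

15/√61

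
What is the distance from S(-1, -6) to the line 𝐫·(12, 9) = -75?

3/5

d = |12·(-1) + 9·(-6) − (-75)| / √(144 + 81) = |9|/15 = 3/5.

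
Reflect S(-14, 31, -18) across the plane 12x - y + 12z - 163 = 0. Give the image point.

With n = (12, -1, 12), the signed offset is (n·S − 163)/|n|² = -578/289 = -2.
S' = S − 2t·n = (-14, 31, -18) − (-4)·(12, -1, 12) = (34, 27, 30).

(34, 27, 30)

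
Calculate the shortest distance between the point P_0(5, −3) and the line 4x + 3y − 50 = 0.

The normal to the line is n = (4, 3) with |n| = 5.
|n·P_0 − 50| = |11 − 50| = 39, so the distance is 39/5.

39/5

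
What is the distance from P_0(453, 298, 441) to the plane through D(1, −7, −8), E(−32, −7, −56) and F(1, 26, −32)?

7

DE = (−33, 0, −48) and DF = (0, 33, −24), so a normal is n = DE × DF = (1584, −792, −1089).
Then n·(453, 298, 441) − 15840 = −14553.
|n| = √(2509056 + 627264 + 1185921) = 2079, so the distance is |-14553|/2079 = 7.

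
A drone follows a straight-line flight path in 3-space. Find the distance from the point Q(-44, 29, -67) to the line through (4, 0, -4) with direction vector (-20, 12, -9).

√1489

Direction vector d = (-20, 12, -9).
AP = (-48, 29, -63), and AP × d = (495, 828, 4).
|AP × d|² = 930625 and |d|² = 625, so the distance is √(930625/625) = √1489.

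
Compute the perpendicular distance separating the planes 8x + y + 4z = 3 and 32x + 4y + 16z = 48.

1

Divide the second equation by 4 to match normals: 8x + y + 4z = 12.
Both planes have normal n = (8, 1, 4), |n| = 9. Any point on the first plane is at distance |12 − 3|/|n| = 9/9 = 1 from the second.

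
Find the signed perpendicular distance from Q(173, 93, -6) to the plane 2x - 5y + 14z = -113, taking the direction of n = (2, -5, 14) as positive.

-6

n·Q − (-113) = -90.
|n| = 15, so the signed distance is -90/15 = -6.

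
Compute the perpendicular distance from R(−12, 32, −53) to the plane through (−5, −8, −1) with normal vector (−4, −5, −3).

8√2/5

The plane has equation n·(r − (−5, −8, −1)) = 0, i.e. n·r = 63.
n = (−4, −5, −3); n·P − 63 = -16; |n| = 5√2; distance = 16/(5√2) = 8√2/5.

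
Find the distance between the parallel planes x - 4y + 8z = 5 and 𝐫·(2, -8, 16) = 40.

Divide the second equation by 2 to match normals: x - 4y + 8z = 20.
Both planes have normal n = (1, -4, 8), |n| = 9. Any point on the first plane is at distance |20 − 5|/|n| = 15/9 = 5/3 from the second.

5/3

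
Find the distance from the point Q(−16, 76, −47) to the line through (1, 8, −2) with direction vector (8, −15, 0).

√2314

Direction vector d = (8, −15, 0).
AP = (−17, 68, −45), and AP × d = (−675, −360, −289).
|AP × d|² = 668746 and |d|² = 289, so the distance is √(668746/289) = √2314.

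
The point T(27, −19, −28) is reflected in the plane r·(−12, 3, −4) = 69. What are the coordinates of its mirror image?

With n = (−12, 3, −4), the signed offset is (n·T − 69)/|n|² = -338/169 = -2.
T' = T − 2t·n = (27, −19, −28) − (-4)·(−12, 3, −4) = (−21, −7, −44).

(-21, -7, -44)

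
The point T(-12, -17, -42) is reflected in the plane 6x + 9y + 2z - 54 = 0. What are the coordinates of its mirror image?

With n = (6, 9, 2), the signed offset is (n·T − 54)/|n|² = -363/121 = -3.
T' = T − 2t·n = (-12, -17, -42) − (-6)·(6, 9, 2) = (24, 37, -30).

(24, 37, -30)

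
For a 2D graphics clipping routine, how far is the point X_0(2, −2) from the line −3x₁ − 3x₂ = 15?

d = |(-3)·2 + (-3)·(-2) − 15| / √(9 + 9) = |-15|/(3√2) = 5√2/2.

5/√2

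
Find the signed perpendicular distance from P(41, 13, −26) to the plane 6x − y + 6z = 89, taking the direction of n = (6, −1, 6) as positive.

n·P − 89 = -12.
|n| = √73, so the signed distance is -12√73/73.

-12√73/73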